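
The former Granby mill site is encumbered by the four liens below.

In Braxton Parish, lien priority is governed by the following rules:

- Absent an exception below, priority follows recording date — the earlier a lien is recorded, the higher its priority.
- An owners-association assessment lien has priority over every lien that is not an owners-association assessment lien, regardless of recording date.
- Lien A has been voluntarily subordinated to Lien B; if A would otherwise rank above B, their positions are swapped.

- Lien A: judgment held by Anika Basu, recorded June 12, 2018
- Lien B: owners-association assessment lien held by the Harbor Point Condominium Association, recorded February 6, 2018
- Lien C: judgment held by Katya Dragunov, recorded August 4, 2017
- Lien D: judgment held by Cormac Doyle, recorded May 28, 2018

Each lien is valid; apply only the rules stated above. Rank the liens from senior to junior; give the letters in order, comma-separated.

B, C, D, A

As an owners-association assessment lien, B is senior to every other lien.
The other liens, earliest effective date first: C (August 4, 2017), D (May 28, 2018), A (June 12, 2018).
A already ranks below B; the subordination has no effect.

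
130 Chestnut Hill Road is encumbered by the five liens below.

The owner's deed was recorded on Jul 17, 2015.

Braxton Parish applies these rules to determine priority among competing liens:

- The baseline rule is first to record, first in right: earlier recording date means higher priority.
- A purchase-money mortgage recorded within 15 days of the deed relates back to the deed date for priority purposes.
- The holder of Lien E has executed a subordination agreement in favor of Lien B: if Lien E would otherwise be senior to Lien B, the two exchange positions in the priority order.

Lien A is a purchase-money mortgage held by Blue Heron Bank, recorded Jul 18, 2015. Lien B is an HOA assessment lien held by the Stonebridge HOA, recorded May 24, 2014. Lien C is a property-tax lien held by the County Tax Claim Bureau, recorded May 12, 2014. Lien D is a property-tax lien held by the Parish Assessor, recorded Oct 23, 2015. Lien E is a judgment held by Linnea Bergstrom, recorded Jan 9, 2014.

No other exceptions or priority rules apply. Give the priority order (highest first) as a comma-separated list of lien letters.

Adjusting effective dates: A relates back to the deed date Jul 17, 2015.
By effective date: E (Jan 9, 2014), C (May 12, 2014), B (May 24, 2014), A (Jul 17, 2015), D (Oct 23, 2015).
Because E would otherwise rank above B, the subordination swaps them.

B, C, E, A, D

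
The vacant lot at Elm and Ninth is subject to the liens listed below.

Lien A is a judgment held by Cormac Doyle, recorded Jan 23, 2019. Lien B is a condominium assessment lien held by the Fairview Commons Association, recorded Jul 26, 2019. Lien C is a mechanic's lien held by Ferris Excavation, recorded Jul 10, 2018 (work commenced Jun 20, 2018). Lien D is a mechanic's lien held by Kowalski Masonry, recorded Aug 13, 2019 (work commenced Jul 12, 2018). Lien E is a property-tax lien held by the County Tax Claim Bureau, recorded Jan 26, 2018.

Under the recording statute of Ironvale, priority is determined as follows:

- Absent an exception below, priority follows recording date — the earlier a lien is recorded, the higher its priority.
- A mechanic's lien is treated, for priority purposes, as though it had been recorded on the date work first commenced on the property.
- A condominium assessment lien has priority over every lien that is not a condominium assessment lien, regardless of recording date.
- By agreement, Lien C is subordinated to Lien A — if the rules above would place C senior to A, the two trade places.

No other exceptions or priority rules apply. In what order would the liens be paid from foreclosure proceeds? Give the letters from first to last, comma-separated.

Effective dates: C relates back to Jun 20, 2018 (work commenced); D is treated as recorded Jul 12, 2018, the work-commencement date.
As a condominium assessment lien, B is senior to every other lien.
Among the remaining liens, by effective date: E (Jan 26, 2018), C (Jun 20, 2018), D (Jul 12, 2018), A (Jan 23, 2019).
C is senior to A before the subordination, so the two trade places.

B, E, A, D, C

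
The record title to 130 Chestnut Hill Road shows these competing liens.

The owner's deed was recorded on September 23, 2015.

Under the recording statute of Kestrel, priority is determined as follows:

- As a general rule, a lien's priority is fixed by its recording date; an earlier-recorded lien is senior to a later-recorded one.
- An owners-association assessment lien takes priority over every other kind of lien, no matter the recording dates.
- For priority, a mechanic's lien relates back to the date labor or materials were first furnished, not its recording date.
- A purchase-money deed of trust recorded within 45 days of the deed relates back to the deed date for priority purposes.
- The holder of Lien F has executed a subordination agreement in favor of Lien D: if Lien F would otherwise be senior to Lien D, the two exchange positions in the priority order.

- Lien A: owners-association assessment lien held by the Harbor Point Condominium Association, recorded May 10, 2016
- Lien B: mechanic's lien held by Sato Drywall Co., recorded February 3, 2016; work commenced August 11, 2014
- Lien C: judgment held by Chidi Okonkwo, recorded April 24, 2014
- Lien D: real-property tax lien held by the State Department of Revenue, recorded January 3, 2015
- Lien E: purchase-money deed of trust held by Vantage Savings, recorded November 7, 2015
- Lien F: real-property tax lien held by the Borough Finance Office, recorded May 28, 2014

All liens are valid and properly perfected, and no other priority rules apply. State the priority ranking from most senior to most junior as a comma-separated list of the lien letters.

Effective dates after the stated exceptions: B relates back to August 11, 2014 (work commenced); E's effective date is the deed date, September 23, 2015.
A is an owners-association assessment lien, so it outranks all other liens regardless of date.
The other liens, earliest effective date first: C (April 24, 2014), F (May 28, 2014), B (August 11, 2014), D (January 3, 2015), E (September 23, 2015).
The subordination applies — F was senior to D — so F and D swap.

A, C, D, B, F, E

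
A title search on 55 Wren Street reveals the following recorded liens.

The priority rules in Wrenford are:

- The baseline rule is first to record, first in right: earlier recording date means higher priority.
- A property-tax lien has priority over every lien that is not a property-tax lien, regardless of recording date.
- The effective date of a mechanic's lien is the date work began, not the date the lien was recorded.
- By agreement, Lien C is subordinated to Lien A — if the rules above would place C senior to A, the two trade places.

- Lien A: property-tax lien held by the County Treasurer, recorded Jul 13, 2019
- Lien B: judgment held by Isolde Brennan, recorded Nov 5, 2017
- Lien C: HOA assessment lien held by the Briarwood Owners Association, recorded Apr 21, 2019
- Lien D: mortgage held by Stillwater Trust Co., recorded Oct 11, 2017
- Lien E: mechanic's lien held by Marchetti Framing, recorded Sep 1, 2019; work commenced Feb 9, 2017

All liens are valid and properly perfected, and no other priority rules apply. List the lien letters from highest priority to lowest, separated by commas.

Effective dates: E relates back to Feb 9, 2017 (work commenced).
A is a property-tax lien, so it outranks all other liens regardless of date.
Among the remaining liens, by effective date: E (Feb 9, 2017), D (Oct 11, 2017), B (Nov 5, 2017), C (Apr 21, 2019).
C already ranks below A; the subordination has no effect.

A, E, D, B, C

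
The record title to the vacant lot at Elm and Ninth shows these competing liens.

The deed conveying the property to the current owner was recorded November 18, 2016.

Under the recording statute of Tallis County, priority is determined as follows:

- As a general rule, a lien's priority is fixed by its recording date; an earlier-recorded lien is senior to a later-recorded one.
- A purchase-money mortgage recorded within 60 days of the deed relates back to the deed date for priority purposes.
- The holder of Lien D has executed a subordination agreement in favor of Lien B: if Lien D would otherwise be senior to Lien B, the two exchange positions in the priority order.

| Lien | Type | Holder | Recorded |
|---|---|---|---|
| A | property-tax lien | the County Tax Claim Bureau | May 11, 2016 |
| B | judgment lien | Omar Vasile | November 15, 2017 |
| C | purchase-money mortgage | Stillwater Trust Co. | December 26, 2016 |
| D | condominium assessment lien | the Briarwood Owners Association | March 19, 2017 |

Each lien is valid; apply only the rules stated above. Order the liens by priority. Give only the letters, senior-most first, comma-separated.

A, C, B, D

Effective dates after the stated exceptions: C relates back to the deed date November 18, 2016.
By effective date, earliest first: A (May 11, 2016), C (November 18, 2016), D (March 19, 2017), B (November 15, 2017).
Because D would otherwise rank above B, the subordination swaps them.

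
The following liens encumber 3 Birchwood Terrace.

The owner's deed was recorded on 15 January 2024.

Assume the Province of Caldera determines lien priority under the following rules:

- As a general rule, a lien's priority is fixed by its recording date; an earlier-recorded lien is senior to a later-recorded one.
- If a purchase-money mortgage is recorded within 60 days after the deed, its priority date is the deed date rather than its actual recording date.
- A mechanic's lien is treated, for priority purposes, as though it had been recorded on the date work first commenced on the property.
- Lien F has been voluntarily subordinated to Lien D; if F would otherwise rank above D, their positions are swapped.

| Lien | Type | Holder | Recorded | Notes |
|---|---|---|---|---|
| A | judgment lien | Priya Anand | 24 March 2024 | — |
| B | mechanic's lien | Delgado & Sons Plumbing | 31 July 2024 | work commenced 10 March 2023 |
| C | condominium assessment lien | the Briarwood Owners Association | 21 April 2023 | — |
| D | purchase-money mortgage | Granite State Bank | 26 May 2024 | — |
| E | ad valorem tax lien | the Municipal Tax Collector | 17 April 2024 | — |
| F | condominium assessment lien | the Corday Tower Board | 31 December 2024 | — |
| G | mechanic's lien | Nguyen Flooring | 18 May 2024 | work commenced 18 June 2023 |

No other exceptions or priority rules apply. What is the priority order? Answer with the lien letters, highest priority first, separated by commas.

Effective dates: B's effective date is 10 March 2023, when work began; D missed the 60-day window (132 days after the deed), so its recording date stands; G's effective date is 18 June 2023, when work began.
Sorted by effective date: B (10 March 2023), C (21 April 2023), G (18 June 2023), A (24 March 2024), E (17 April 2024), D (26 May 2024), F (31 December 2024).
F already ranks below D; the subordination has no effect.

B, C, G, A, E, D, F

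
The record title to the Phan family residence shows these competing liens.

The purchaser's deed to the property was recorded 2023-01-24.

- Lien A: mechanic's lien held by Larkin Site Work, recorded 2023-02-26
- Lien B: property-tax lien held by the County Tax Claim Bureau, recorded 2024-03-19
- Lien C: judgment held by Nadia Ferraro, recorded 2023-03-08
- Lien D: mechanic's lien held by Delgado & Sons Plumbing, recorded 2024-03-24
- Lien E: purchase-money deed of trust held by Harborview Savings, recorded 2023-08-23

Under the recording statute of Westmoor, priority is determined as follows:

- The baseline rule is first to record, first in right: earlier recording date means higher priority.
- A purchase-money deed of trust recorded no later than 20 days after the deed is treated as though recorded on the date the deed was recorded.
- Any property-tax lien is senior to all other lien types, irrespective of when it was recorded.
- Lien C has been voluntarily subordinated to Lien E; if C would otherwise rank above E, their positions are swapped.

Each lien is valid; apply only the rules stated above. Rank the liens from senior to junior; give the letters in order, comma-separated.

B, A, E, C, D

Effective dates after the stated exceptions: E missed the 20-day window (211 days after the deed), so its recording date stands.
B is a property-tax lien, so it outranks all other liens regardless of date.
Among the remaining liens, by effective date: A (2023-02-26), C (2023-03-08), E (2023-08-23), D (2024-03-24).
Because C would otherwise rank above E, the subordination swaps them.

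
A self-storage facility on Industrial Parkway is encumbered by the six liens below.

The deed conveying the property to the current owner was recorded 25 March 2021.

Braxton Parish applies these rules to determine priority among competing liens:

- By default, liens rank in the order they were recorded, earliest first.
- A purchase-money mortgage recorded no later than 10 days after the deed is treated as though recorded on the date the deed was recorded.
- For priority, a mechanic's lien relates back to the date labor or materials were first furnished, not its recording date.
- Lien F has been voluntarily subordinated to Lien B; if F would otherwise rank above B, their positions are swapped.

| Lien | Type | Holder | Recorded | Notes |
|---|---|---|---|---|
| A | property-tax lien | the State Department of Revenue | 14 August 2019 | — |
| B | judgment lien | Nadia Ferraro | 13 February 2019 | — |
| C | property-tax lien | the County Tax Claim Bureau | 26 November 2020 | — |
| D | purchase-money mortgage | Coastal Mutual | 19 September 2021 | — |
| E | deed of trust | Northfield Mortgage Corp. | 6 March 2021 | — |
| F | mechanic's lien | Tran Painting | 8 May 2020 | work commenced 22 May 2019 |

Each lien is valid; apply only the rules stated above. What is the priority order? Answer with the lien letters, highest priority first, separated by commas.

Effective dates after the stated exceptions: D missed the 10-day window (178 days after the deed), so its recording date stands; F is treated as recorded 22 May 2019, the work-commencement date.
By effective date, earliest first: B (13 February 2019), F (22 May 2019), A (14 August 2019), C (26 November 2020), E (6 March 2021), D (19 September 2021).
Since F is not senior to B, the subordination leaves the order unchanged.

B, F, A, C, E, D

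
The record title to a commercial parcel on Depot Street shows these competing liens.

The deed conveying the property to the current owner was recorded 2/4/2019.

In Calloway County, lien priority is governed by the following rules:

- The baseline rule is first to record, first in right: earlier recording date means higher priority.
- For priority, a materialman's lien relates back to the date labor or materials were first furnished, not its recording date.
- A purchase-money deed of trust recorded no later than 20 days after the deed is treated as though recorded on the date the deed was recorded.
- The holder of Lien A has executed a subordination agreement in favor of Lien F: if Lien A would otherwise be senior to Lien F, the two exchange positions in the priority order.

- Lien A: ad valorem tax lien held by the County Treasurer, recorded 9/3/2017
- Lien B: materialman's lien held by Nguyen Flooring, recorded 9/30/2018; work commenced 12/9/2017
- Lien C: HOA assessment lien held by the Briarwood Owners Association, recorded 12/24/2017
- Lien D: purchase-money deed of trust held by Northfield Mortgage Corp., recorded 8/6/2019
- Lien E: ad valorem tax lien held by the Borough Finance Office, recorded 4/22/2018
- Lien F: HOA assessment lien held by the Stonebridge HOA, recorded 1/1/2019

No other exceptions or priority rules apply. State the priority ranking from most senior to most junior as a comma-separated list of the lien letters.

F, B, C, E, A, D

First, effective dates: B is treated as recorded 12/9/2017, the work-commencement date; D missed the 20-day window (183 days after the deed), so its recording date stands.
By effective date: A (9/3/2017), B (12/9/2017), C (12/24/2017), E (4/22/2018), F (1/1/2019), D (8/6/2019).
The subordination applies — A was senior to F — so A and F swap.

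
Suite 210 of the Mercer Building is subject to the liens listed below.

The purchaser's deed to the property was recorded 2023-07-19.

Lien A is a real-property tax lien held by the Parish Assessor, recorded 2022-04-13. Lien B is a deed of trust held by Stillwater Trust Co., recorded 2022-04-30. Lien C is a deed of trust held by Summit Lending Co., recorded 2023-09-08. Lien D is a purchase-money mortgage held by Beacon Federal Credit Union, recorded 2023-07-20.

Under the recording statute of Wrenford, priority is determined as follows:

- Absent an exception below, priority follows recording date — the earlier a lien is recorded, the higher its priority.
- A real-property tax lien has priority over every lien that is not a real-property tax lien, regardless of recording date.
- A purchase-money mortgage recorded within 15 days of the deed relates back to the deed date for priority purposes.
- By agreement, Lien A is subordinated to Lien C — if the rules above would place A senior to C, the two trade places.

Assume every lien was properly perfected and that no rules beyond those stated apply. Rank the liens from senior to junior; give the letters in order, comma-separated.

Effective dates after the stated exceptions: D was recorded within the 15-day window, so its effective date is the deed date 2023-07-19.
A is a real-property tax lien, so it outranks all other liens regardless of date.
Ordering the rest by effective date: B (2022-04-30), D (2023-07-19), C (2023-09-08).
A is senior to C before the subordination, so the two trade places.

C, B, D, A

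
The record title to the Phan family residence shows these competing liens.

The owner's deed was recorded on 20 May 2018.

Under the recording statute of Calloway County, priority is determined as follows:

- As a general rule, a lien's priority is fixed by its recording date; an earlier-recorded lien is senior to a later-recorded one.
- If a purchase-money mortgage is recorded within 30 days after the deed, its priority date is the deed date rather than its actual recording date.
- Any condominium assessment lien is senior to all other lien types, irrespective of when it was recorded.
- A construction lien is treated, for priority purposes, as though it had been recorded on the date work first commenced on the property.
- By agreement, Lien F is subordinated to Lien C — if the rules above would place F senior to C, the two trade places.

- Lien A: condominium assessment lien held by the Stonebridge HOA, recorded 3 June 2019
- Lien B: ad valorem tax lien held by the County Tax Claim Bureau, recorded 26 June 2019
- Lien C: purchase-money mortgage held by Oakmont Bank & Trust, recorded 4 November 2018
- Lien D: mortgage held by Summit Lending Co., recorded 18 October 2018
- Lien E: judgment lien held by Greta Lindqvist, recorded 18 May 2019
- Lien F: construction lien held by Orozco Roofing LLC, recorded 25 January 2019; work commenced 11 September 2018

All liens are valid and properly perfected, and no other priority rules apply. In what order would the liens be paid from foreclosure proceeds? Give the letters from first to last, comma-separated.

A, C, D, F, E, B

First, effective dates: C was recorded 168 days after the deed — beyond 30 days — so no relation-back applies; F relates back to 11 September 2018 (work commenced).
A is a condominium assessment lien and takes priority over every other lien.
Among the remaining liens, by effective date: F (11 September 2018), D (18 October 2018), C (4 November 2018), E (18 May 2019), B (26 June 2019).
Because F would otherwise rank above C, the subordination swaps them.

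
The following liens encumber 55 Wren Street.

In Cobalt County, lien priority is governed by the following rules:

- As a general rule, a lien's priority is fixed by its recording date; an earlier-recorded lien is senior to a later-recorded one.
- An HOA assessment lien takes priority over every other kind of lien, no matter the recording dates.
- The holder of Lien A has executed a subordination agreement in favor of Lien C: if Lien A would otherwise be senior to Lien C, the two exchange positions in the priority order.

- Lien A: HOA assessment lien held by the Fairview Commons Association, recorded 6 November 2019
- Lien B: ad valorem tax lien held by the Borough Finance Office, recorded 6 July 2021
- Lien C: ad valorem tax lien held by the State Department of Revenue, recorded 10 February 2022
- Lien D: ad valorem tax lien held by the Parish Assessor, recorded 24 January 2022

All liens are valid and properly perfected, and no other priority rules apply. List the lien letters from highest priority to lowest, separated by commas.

C, B, D, A

A is an HOA assessment lien, so it outranks all other liens regardless of date.
Remaining liens by effective date: B (6 July 2021), D (24 January 2022), C (10 February 2022).
The subordination applies — A was senior to C — so A and C swap.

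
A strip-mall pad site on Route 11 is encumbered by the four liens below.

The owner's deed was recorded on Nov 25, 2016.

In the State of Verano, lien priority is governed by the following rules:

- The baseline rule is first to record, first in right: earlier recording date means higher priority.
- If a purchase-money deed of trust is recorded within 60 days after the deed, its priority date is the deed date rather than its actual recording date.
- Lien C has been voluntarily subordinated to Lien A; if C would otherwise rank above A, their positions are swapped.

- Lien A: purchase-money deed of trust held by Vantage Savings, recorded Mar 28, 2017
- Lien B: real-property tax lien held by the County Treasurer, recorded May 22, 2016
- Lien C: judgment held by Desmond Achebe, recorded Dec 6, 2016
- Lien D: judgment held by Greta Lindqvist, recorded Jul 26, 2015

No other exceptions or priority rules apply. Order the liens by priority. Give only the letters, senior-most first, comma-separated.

First, effective dates: A missed the 60-day window (123 days after the deed), so its recording date stands.
Ordering by effective date: D (Jul 26, 2015), B (May 22, 2016), C (Dec 6, 2016), A (Mar 28, 2017).
The subordination applies — C was senior to A — so C and A swap.

D, B, A, C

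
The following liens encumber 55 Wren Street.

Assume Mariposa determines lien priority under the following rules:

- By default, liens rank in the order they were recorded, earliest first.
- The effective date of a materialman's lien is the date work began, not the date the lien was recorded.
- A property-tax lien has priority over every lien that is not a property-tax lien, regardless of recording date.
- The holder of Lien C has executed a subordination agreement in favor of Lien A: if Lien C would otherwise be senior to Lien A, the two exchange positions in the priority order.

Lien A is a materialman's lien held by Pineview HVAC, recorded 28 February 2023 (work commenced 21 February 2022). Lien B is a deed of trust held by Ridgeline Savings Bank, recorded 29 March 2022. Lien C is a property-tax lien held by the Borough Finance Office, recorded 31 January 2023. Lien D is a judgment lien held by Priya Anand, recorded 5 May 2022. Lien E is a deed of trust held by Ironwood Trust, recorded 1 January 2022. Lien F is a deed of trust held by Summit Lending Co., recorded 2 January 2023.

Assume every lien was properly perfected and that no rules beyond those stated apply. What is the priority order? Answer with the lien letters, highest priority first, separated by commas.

First, effective dates: A's effective date is 21 February 2022, when work began.
As a property-tax lien, C is senior to every other lien.
Remaining liens by effective date: E (1 January 2022), A (21 February 2022), B (29 March 2022), D (5 May 2022), F (2 January 2023).
The subordination applies — C was senior to A — so C and A swap.

A, E, C, B, D, F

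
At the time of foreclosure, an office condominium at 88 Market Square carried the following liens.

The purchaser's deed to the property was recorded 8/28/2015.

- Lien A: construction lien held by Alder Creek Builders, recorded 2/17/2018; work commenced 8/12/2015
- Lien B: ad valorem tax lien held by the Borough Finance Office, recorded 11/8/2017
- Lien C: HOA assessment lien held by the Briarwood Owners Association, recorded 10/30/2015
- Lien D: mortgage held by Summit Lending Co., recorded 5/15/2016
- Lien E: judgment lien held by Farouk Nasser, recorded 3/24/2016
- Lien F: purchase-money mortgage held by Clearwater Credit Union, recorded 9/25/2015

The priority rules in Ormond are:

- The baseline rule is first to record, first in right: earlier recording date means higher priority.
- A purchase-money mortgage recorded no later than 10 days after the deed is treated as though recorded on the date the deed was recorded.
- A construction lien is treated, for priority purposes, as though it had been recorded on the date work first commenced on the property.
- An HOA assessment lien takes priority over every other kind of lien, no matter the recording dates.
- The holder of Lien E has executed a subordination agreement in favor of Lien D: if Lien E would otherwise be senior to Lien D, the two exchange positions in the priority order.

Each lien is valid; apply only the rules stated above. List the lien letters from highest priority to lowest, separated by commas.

Adjusting effective dates: A relates back to 8/12/2015 (work commenced); F was recorded 28 days after the deed, outside the 10-day window, so it keeps its recording date.
C is an HOA assessment lien and takes priority over every other lien.
Ordering the rest by effective date: A (8/12/2015), F (9/25/2015), E (3/24/2016), D (5/15/2016), B (11/8/2017).
E is senior to D before the subordination, so the two trade places.

C, A, F, D, E, B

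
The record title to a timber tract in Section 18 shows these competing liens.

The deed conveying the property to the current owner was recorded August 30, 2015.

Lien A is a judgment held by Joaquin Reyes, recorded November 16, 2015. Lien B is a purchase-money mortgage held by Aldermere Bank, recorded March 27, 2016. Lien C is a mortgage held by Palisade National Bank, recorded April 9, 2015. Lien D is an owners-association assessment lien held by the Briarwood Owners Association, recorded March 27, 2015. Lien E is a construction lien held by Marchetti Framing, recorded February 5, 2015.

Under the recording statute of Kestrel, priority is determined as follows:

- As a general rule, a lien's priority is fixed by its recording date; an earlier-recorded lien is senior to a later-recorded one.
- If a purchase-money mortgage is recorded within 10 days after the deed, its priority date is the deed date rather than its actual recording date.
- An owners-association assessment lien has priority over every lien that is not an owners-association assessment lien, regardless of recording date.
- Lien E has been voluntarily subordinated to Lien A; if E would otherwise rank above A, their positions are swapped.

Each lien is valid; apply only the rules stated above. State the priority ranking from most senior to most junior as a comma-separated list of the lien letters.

D, A, C, E, B

Effective dates: B missed the 10-day window (210 days after the deed), so its recording date stands.
D, as an owners-association assessment lien, has superpriority and ranks first.
Ordering the rest by effective date: E (February 5, 2015), C (April 9, 2015), A (November 16, 2015), B (March 27, 2016).
The subordination applies — E was senior to A — so E and A swap.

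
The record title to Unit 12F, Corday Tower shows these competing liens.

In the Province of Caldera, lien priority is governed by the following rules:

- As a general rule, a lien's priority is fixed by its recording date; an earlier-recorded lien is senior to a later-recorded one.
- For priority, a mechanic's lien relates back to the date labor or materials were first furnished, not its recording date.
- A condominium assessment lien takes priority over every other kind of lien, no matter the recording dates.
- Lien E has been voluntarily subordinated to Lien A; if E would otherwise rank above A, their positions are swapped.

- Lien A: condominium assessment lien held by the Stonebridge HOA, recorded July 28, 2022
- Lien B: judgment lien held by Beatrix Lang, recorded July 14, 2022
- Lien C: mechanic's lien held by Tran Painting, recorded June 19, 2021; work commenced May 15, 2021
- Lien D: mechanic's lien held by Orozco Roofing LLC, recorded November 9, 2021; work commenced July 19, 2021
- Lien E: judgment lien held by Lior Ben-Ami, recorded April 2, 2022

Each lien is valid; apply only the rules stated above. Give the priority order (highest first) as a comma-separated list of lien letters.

Adjusting effective dates: C's effective date is May 15, 2021, when work began; D relates back to July 19, 2021 (work commenced).
As a condominium assessment lien, A is senior to every other lien.
Among the remaining liens, by effective date: C (May 15, 2021), D (July 19, 2021), E (April 2, 2022), B (July 14, 2022).
E already ranks below A; the subordination has no effect.

A, C, D, E, B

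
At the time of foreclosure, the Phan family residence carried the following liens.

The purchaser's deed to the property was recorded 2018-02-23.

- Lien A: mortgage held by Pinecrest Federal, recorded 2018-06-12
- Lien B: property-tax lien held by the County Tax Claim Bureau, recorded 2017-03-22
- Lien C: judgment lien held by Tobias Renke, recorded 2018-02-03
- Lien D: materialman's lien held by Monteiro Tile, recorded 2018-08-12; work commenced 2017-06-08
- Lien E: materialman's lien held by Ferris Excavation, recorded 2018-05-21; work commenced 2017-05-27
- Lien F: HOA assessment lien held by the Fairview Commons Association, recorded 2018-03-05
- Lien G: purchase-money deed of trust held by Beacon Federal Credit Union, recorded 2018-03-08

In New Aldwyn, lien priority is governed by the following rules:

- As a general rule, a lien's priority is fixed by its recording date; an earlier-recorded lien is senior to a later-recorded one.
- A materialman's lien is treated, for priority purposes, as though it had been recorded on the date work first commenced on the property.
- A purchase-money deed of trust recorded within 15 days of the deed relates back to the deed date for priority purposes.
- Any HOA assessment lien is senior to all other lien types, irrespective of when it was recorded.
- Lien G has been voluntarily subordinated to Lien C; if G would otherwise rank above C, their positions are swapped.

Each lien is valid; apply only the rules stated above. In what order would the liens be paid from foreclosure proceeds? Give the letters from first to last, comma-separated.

Effective dates: D's effective date is 2017-06-08, when work began; E is treated as recorded 2017-05-27, the work-commencement date; G's effective date is the deed date, 2018-02-23.
As an HOA assessment lien, F is senior to every other lien.
Remaining liens by effective date: B (2017-03-22), E (2017-05-27), D (2017-06-08), C (2018-02-03), G (2018-02-23), A (2018-06-12).
G already ranks below C; the subordination has no effect.

F, B, E, D, C, G, A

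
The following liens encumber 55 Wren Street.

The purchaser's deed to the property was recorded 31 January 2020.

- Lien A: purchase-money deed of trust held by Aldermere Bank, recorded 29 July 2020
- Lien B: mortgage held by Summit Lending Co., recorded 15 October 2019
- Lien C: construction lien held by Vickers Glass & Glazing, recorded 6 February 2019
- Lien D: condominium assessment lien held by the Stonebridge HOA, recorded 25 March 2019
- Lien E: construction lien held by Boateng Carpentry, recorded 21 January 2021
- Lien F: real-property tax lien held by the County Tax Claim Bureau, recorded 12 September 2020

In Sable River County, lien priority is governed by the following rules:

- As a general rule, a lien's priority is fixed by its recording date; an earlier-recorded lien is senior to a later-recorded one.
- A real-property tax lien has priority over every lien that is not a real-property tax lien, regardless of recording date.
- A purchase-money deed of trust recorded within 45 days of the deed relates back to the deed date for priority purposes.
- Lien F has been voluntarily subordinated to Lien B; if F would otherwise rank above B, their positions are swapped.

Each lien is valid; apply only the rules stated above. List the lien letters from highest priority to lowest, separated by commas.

B, C, D, F, A, E

Effective dates after the stated exceptions: A was recorded 180 days after the deed — beyond 45 days — so no relation-back applies.
F, as a real-property tax lien, has superpriority and ranks first.
Ordering the rest by effective date: C (6 February 2019), D (25 March 2019), B (15 October 2019), A (29 July 2020), E (21 January 2021).
F would otherwise be senior to B, so under the subordination agreement F and B exchange positions.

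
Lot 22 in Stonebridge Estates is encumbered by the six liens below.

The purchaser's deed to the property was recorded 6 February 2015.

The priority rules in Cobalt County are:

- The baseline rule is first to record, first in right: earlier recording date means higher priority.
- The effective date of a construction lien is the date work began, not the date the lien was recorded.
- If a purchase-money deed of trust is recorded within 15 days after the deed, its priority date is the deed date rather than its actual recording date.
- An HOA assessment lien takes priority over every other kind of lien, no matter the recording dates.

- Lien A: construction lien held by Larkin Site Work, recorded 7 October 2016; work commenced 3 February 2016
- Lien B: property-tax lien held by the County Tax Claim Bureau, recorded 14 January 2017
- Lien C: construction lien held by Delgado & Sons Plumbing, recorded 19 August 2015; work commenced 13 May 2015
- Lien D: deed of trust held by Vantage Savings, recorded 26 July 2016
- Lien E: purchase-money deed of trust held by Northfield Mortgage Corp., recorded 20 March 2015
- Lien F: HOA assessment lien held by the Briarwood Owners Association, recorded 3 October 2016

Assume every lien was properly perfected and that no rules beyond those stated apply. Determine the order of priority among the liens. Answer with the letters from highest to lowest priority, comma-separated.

F, E, C, A, D, B

Effective dates after the stated exceptions: A is treated as recorded 3 February 2016, the work-commencement date; C's effective date is 13 May 2015, when work began; E was recorded 42 days after the deed — beyond 15 days — so no relation-back applies.
As an HOA assessment lien, F is senior to every other lien.
The other liens, earliest effective date first: E (20 March 2015), C (13 May 2015), A (3 February 2016), D (26 July 2016), B (14 January 2017).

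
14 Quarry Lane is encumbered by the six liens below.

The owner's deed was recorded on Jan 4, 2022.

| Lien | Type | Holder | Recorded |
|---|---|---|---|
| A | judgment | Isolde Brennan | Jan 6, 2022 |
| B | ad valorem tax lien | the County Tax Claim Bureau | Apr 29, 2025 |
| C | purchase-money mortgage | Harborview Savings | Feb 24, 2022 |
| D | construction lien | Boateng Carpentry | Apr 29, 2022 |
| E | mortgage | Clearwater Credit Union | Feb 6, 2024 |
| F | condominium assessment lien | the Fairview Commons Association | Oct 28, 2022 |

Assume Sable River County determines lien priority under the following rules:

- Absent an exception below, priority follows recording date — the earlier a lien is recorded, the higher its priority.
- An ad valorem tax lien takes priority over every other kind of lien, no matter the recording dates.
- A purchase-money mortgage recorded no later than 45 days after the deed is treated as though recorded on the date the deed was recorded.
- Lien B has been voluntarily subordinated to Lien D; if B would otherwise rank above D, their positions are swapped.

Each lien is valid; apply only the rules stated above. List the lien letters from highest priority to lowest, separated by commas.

D, A, C, B, F, E

First, effective dates: C missed the 45-day window (51 days after the deed), so its recording date stands.
B is an ad valorem tax lien and takes priority over every other lien.
Remaining liens by effective date: A (Jan 6, 2022), C (Feb 24, 2022), D (Apr 29, 2022), F (Oct 28, 2022), E (Feb 6, 2024).
The subordination applies — B was senior to D — so B and D swap.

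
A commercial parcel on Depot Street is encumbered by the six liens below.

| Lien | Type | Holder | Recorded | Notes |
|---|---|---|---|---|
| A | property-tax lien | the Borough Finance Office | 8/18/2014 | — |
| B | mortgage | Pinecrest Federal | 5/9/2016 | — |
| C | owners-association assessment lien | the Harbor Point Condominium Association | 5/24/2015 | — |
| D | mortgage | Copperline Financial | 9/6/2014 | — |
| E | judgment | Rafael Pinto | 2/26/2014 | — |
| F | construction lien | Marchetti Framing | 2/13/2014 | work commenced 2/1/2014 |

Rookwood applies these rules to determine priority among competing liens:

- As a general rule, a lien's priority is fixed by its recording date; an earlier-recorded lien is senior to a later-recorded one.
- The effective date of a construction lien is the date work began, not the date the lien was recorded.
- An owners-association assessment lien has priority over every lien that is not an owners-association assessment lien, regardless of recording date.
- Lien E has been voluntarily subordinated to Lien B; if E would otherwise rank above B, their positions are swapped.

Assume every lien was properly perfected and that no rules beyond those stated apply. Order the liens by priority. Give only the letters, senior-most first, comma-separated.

C, F, B, A, D, E

Effective dates after the stated exceptions: F is treated as recorded 2/1/2014, the work-commencement date.
C is an owners-association assessment lien, so it outranks all other liens regardless of date.
Remaining liens by effective date: F (2/1/2014), E (2/26/2014), A (8/18/2014), D (9/6/2014), B (5/9/2016).
E would otherwise be senior to B, so under the subordination agreement E and B exchange positions.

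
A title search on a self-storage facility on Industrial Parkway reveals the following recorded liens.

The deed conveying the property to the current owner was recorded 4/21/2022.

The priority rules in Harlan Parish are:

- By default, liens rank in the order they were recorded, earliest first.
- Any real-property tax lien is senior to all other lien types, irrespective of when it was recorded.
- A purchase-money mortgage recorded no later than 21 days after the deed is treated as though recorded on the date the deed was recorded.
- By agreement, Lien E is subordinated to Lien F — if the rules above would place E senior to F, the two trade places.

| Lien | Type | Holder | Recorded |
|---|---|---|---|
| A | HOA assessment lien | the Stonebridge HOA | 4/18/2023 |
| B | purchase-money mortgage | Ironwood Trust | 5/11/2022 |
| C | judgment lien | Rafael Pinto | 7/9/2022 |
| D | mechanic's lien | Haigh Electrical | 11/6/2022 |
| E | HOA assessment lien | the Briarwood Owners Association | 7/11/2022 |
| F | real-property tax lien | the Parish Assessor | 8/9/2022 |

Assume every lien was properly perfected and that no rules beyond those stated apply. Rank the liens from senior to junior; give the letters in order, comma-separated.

Effective dates after the stated exceptions: B's effective date is the deed date, 4/21/2022.
As a real-property tax lien, F is senior to every other lien.
Ordering the rest by effective date: B (4/21/2022), C (7/9/2022), E (7/11/2022), D (11/6/2022), A (4/18/2023).
E already ranks below F; the subordination has no effect.

F, B, C, E, D, A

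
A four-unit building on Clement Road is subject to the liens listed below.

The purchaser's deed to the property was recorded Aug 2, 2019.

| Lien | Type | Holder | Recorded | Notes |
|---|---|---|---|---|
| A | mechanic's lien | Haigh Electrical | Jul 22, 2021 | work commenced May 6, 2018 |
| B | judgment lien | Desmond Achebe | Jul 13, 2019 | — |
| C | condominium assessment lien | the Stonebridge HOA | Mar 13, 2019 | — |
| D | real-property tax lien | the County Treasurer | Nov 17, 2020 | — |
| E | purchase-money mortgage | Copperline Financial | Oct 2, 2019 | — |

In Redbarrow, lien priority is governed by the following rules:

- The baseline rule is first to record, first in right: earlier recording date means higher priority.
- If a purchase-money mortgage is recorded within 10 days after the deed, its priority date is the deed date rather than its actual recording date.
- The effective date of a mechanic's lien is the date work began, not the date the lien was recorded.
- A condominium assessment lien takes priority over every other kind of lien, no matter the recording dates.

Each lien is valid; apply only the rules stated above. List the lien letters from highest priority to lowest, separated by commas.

C, A, B, E, D

Effective dates after the stated exceptions: A's effective date is May 6, 2018, when work began; E was recorded 61 days after the deed — beyond 10 days — so no relation-back applies.
C is a condominium assessment lien and takes priority over every other lien.
Remaining liens by effective date: A (May 6, 2018), B (Jul 13, 2019), E (Oct 2, 2019), D (Nov 17, 2020).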